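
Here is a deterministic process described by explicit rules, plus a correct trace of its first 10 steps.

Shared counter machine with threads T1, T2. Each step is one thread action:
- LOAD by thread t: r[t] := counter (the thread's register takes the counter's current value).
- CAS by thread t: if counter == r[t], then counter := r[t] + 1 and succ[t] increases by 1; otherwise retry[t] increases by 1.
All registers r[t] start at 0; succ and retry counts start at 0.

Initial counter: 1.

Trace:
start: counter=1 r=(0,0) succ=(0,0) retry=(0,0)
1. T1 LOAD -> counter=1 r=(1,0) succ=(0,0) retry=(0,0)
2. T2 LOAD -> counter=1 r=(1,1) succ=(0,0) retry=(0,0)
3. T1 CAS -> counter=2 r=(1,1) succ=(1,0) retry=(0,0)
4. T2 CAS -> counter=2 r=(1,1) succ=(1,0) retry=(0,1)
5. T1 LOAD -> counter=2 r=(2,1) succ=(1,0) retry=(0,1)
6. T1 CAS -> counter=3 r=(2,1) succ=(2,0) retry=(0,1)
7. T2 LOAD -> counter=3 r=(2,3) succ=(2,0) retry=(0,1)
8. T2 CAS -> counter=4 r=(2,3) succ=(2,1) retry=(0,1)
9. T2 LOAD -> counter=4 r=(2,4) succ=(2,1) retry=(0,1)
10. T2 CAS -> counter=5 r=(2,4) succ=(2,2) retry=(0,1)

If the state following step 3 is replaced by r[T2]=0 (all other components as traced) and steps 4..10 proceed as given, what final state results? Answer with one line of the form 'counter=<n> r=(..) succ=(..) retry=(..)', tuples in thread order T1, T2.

counter=5 r=(2,4) succ=(2,2) retry=(0,1)

state after step 3 := counter=2 r=(1,0) succ=(1,0) retry=(0,0)
4. T2 CAS -> counter=2 r=(1,0) succ=(1,0) retry=(0,1)
5. T1 LOAD -> counter=2 r=(2,0) succ=(1,0) retry=(0,1)
6. T1 CAS -> counter=3 r=(2,0) succ=(2,0) retry=(0,1)
7. T2 LOAD -> counter=3 r=(2,3) succ=(2,0) retry=(0,1)
8. T2 CAS -> counter=4 r=(2,3) succ=(2,1) retry=(0,1)
9. T2 LOAD -> counter=4 r=(2,4) succ=(2,1) retry=(0,1)
10. T2 CAS -> counter=5 r=(2,4) succ=(2,2) retry=(0,1)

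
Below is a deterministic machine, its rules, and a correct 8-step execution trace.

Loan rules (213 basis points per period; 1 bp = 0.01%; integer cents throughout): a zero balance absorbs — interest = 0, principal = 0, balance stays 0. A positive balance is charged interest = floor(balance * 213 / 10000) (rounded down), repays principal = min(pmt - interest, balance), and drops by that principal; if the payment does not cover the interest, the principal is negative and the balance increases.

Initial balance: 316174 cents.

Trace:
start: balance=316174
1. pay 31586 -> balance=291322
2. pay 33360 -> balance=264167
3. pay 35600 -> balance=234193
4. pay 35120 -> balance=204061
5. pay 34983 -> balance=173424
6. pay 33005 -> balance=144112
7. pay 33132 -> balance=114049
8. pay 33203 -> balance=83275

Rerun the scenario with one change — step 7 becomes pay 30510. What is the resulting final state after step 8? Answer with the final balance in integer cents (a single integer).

(re-executing from step 7 with the substitution; state before step 7: balance=144112)
7. pay 30510 -> balance=116671
8. pay 33203 -> balance=85953

85953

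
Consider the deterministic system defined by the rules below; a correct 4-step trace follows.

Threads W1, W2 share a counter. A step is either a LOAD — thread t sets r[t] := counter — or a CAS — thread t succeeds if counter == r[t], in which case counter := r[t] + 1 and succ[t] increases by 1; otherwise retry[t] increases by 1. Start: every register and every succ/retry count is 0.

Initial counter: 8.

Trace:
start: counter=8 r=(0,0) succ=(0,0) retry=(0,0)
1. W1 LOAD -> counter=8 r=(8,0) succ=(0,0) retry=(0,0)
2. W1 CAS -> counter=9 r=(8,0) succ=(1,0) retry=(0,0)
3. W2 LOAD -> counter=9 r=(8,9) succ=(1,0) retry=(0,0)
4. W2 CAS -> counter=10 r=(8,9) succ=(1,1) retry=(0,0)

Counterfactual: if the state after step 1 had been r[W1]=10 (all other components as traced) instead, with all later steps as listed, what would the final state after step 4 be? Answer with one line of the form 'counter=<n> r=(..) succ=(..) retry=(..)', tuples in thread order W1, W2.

state after step 1 := counter=8 r=(10,0) succ=(0,0) retry=(0,0)
2. W1 CAS -> counter=8 r=(10,0) succ=(0,0) retry=(1,0)
3. W2 LOAD -> counter=8 r=(10,8) succ=(0,0) retry=(1,0)
4. W2 CAS -> counter=9 r=(10,8) succ=(0,1) retry=(1,0)

counter=9 r=(10,8) succ=(0,1) retry=(1,0)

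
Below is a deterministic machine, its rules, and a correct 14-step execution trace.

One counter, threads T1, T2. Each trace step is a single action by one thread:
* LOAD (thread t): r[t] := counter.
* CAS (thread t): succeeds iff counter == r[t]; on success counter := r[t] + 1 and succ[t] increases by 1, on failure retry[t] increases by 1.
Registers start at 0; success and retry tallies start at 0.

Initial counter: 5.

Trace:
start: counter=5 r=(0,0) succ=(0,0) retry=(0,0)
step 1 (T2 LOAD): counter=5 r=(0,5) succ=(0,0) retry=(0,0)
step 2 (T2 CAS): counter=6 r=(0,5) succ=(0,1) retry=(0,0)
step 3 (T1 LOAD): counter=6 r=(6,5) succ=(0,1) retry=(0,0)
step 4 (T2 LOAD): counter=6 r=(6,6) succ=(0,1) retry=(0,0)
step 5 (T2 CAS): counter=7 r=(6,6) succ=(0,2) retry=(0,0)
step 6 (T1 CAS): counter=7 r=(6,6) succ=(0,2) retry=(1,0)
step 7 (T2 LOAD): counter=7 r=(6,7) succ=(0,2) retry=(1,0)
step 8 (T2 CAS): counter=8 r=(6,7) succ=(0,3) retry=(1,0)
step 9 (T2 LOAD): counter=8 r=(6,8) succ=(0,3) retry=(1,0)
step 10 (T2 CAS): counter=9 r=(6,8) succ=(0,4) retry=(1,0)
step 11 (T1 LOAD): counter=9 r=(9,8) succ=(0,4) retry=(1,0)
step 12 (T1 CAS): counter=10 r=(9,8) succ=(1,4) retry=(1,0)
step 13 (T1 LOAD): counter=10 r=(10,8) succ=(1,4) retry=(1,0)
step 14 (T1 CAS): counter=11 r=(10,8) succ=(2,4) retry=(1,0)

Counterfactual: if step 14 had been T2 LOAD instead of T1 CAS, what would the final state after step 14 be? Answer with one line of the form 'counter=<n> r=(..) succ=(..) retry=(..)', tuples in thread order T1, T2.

counter=10 r=(10,10) succ=(1,4) retry=(1,0)

(re-executing from step 14 with the substitution; state before step 14: counter=10 r=(10,8) succ=(1,4) retry=(1,0))
step 14 (T2 LOAD): counter=10 r=(10,10) succ=(1,4) retry=(1,0)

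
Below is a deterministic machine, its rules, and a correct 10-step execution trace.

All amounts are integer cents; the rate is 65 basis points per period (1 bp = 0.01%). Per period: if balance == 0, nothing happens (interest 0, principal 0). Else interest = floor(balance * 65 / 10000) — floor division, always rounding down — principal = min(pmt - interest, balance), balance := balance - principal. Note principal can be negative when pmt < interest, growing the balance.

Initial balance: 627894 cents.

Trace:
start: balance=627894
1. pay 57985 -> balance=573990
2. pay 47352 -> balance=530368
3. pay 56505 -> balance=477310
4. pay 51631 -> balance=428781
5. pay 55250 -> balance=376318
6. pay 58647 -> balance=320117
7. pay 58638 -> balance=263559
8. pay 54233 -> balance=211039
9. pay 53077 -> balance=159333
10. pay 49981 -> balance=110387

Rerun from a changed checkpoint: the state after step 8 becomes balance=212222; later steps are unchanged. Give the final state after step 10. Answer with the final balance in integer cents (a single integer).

111586

state after step 8 := balance=212222
9. pay 53077 -> balance=160524
10. pay 49981 -> balance=111586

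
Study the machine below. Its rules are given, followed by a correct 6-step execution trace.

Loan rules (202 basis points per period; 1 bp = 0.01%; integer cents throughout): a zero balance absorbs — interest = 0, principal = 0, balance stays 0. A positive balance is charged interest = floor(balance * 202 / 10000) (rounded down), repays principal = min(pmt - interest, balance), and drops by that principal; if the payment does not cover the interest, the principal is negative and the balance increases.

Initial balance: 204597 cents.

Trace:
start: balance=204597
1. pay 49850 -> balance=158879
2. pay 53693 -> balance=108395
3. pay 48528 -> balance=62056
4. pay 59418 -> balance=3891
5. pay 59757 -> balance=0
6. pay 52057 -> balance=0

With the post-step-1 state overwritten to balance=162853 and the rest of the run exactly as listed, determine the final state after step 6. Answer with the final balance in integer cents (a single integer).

state after step 1 := balance=162853
2. pay 53693 -> balance=112449
3. pay 48528 -> balance=66192
4. pay 59418 -> balance=8111
5. pay 59757 -> balance=0
6. pay 52057 -> balance=0

0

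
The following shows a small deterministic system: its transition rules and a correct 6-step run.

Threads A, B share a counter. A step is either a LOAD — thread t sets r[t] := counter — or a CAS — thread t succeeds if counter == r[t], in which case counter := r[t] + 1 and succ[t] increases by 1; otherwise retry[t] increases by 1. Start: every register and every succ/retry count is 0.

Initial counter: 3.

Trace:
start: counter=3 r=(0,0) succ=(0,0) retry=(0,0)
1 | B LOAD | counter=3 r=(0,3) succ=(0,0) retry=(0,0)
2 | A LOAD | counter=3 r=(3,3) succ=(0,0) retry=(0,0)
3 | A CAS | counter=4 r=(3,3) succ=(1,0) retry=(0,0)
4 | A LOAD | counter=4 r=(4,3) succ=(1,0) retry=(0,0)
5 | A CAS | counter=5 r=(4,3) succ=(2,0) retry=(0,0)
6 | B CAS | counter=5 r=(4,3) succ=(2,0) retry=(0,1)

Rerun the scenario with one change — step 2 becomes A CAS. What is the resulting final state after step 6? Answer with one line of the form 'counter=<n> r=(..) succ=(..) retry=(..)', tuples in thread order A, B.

counter=4 r=(3,3) succ=(1,0) retry=(2,1)

(re-executing from step 2 with the substitution; state before step 2: counter=3 r=(0,3) succ=(0,0) retry=(0,0))
2 | A CAS | counter=3 r=(0,3) succ=(0,0) retry=(1,0)
3 | A CAS | counter=3 r=(0,3) succ=(0,0) retry=(2,0)
4 | A LOAD | counter=3 r=(3,3) succ=(0,0) retry=(2,0)
5 | A CAS | counter=4 r=(3,3) succ=(1,0) retry=(2,0)
6 | B CAS | counter=4 r=(3,3) succ=(1,0) retry=(2,1)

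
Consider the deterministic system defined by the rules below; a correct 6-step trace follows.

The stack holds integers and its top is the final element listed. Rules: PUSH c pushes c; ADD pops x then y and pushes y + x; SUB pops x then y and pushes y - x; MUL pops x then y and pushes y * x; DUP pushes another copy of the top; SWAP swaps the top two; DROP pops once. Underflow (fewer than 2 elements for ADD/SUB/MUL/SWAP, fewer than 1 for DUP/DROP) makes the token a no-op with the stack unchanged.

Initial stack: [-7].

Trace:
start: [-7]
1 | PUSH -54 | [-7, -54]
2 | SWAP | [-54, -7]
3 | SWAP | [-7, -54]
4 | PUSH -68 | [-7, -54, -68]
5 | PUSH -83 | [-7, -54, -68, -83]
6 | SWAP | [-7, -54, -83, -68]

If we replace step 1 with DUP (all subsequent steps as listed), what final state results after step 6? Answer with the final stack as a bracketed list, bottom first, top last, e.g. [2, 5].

(re-executing from step 1 with the substitution; state before step 1: [-7])
1 | DUP | [-7, -7]
2 | SWAP | [-7, -7]
3 | SWAP | [-7, -7]
4 | PUSH -68 | [-7, -7, -68]
5 | PUSH -83 | [-7, -7, -68, -83]
6 | SWAP | [-7, -7, -83, -68]

[-7, -7, -83, -68]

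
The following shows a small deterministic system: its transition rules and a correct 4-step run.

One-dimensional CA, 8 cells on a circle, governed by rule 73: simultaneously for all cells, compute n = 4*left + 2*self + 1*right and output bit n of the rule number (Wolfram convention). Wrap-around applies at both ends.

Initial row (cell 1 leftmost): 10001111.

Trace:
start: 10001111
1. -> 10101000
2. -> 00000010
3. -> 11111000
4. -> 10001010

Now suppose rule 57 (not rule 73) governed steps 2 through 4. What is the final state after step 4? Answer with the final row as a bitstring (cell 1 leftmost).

10011010

(re-executing steps 2..4 under rule 57; state before step 2: 10101000)
2. -> 01010110
3. -> 00101101
4. -> 10011010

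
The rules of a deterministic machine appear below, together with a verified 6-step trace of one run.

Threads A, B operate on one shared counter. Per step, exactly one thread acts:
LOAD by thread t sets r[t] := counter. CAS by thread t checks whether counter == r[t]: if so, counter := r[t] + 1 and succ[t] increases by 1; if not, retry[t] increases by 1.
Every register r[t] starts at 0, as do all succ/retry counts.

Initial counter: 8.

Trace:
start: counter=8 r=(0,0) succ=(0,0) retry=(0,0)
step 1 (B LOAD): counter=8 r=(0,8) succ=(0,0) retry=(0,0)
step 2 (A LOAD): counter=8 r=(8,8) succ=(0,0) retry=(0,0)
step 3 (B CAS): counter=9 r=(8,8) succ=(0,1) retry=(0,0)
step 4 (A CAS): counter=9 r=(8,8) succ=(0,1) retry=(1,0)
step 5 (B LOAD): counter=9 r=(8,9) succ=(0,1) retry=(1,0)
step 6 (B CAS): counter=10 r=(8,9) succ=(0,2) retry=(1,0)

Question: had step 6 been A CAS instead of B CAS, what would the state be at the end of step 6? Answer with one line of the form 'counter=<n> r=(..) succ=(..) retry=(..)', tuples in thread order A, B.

counter=9 r=(8,9) succ=(0,1) retry=(2,0)

(re-executing from step 6 with the substitution; state before step 6: counter=9 r=(8,9) succ=(0,1) retry=(1,0))
step 6 (A CAS): counter=9 r=(8,9) succ=(0,1) retry=(2,0)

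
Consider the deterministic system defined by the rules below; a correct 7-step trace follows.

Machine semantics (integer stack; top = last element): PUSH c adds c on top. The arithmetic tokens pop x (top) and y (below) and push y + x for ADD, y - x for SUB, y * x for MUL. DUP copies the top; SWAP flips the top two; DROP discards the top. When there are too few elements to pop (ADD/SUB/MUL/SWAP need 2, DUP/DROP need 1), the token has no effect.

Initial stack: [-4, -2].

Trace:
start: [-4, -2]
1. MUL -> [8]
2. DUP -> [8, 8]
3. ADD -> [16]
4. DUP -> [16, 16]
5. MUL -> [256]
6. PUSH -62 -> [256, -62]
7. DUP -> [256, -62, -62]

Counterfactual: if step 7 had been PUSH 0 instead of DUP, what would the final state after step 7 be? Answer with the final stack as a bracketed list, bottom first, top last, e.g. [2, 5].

[256, -62, 0]

(re-executing from step 7 with the substitution; state before step 7: [256, -62])
7. PUSH 0 -> [256, -62, 0]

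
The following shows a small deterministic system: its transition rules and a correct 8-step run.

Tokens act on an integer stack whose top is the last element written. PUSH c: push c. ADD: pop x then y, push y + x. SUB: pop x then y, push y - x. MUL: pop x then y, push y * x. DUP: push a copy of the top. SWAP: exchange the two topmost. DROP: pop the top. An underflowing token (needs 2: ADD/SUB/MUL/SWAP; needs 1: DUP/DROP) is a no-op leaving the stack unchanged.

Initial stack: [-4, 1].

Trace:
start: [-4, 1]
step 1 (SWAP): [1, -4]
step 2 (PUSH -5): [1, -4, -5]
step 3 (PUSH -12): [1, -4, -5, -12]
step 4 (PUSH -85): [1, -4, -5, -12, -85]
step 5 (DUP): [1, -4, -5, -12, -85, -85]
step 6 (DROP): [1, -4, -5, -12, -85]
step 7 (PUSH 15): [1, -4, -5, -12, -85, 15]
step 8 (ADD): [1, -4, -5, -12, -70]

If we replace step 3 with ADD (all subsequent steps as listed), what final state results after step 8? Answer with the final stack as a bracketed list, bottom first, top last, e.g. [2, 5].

(re-executing from step 3 with the substitution; state before step 3: [1, -4, -5])
step 3 (ADD): [1, -9]
step 4 (PUSH -85): [1, -9, -85]
step 5 (DUP): [1, -9, -85, -85]
step 6 (DROP): [1, -9, -85]
step 7 (PUSH 15): [1, -9, -85, 15]
step 8 (ADD): [1, -9, -70]

[1, -9, -70]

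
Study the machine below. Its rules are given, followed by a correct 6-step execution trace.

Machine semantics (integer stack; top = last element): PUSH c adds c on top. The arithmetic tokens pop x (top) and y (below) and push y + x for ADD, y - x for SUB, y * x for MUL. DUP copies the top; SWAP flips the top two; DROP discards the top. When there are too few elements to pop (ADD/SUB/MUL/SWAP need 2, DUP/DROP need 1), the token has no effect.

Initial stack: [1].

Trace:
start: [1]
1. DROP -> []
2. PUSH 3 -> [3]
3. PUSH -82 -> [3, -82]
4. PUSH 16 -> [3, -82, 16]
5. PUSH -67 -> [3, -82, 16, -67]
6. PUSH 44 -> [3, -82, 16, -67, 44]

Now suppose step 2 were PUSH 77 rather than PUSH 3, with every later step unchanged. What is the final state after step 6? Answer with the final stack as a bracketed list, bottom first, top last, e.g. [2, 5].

[77, -82, 16, -67, 44]

(re-executing from step 2 with the substitution; state before step 2: [])
2. PUSH 77 -> [77]
3. PUSH -82 -> [77, -82]
4. PUSH 16 -> [77, -82, 16]
5. PUSH -67 -> [77, -82, 16, -67]
6. PUSH 44 -> [77, -82, 16, -67, 44]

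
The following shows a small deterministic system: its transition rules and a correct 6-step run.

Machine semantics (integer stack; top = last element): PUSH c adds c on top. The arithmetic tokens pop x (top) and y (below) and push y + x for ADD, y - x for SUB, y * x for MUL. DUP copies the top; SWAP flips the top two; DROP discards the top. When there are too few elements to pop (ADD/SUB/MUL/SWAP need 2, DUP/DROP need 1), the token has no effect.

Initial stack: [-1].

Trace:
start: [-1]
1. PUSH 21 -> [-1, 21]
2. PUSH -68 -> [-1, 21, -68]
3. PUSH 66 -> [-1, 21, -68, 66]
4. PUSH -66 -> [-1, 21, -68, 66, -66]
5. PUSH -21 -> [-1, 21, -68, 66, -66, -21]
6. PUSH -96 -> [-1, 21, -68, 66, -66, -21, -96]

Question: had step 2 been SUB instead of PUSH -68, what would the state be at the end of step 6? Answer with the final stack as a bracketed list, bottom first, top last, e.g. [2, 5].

[-22, 66, -66, -21, -96]

(re-executing from step 2 with the substitution; state before step 2: [-1, 21])
2. SUB -> [-22]
3. PUSH 66 -> [-22, 66]
4. PUSH -66 -> [-22, 66, -66]
5. PUSH -21 -> [-22, 66, -66, -21]
6. PUSH -96 -> [-22, 66, -66, -21, -96]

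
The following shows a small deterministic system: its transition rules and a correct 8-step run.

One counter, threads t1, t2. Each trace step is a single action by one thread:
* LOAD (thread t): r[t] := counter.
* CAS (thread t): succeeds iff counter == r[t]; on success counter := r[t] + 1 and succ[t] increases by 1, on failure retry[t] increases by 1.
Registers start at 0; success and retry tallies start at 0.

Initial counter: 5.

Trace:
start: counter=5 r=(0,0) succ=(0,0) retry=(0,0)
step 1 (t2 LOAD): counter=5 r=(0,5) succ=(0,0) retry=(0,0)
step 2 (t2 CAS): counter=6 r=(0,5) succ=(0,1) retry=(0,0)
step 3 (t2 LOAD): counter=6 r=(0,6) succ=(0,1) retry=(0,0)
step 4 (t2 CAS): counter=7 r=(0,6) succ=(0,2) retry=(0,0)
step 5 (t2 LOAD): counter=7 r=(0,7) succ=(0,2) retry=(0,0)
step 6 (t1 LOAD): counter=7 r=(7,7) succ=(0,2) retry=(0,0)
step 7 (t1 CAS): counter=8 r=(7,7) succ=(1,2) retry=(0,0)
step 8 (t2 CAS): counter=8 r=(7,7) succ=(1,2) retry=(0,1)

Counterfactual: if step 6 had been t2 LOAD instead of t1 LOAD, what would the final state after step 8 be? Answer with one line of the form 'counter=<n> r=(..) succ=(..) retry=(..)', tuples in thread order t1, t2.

(re-executing from step 6 with the substitution; state before step 6: counter=7 r=(0,7) succ=(0,2) retry=(0,0))
step 6 (t2 LOAD): counter=7 r=(0,7) succ=(0,2) retry=(0,0)
step 7 (t1 CAS): counter=7 r=(0,7) succ=(0,2) retry=(1,0)
step 8 (t2 CAS): counter=8 r=(0,7) succ=(0,3) retry=(1,0)

counter=8 r=(0,7) succ=(0,3) retry=(1,0)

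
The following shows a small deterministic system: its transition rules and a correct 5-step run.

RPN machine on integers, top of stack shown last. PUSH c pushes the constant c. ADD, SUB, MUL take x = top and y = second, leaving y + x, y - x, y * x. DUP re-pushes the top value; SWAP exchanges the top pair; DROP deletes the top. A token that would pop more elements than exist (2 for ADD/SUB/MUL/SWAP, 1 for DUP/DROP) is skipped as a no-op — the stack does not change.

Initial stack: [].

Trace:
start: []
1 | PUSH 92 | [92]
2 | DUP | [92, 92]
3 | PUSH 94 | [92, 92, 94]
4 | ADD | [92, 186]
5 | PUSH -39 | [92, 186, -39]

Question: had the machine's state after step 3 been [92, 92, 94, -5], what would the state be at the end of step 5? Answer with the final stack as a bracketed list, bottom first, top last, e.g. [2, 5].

[92, 92, 89, -39]

state after step 3 := [92, 92, 94, -5]
4 | ADD | [92, 92, 89]
5 | PUSH -39 | [92, 92, 89, -39]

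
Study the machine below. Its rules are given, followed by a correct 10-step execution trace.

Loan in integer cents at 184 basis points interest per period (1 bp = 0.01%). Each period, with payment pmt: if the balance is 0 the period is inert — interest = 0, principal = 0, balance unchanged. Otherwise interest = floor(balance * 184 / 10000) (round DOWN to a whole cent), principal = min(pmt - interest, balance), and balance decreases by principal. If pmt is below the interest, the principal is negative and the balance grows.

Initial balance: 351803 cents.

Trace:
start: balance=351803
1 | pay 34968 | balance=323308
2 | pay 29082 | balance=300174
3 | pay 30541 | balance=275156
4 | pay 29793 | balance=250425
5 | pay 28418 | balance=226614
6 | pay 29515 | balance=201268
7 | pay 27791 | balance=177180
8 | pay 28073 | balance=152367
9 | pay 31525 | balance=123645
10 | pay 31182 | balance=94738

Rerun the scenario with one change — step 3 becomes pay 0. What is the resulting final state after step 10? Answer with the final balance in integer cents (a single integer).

129436

(re-executing from step 3 with the substitution; state before step 3: balance=300174)
3 | pay 0 | balance=305697
4 | pay 29793 | balance=281528
5 | pay 28418 | balance=258290
6 | pay 29515 | balance=233527
7 | pay 27791 | balance=210032
8 | pay 28073 | balance=185823
9 | pay 31525 | balance=157717
10 | pay 31182 | balance=129436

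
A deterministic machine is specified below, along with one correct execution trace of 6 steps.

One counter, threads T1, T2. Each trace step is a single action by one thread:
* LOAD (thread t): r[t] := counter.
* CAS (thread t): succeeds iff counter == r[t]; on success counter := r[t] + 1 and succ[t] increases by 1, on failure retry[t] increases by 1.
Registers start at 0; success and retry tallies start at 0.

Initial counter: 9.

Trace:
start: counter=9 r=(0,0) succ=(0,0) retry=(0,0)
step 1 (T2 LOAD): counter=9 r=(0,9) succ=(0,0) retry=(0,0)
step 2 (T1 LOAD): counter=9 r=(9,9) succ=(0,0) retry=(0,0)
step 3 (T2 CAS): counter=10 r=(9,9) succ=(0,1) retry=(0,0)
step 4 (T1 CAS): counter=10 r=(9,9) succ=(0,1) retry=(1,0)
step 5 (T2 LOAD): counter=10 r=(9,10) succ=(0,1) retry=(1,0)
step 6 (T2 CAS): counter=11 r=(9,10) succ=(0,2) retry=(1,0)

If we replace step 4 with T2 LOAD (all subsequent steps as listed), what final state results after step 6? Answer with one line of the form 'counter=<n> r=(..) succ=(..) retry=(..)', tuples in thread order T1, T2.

counter=11 r=(9,10) succ=(0,2) retry=(0,0)

(re-executing from step 4 with the substitution; state before step 4: counter=10 r=(9,9) succ=(0,1) retry=(0,0))
step 4 (T2 LOAD): counter=10 r=(9,10) succ=(0,1) retry=(0,0)
step 5 (T2 LOAD): counter=10 r=(9,10) succ=(0,1) retry=(0,0)
step 6 (T2 CAS): counter=11 r=(9,10) succ=(0,2) retry=(0,0)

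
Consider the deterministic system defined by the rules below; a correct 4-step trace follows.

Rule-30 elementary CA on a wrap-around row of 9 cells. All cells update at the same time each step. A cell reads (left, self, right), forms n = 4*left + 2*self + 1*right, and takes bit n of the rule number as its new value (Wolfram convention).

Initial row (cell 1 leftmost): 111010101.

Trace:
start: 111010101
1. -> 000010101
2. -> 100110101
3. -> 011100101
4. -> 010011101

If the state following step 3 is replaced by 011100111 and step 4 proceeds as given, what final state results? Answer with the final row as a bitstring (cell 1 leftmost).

010011100

state after step 3 := 011100111
4. -> 010011100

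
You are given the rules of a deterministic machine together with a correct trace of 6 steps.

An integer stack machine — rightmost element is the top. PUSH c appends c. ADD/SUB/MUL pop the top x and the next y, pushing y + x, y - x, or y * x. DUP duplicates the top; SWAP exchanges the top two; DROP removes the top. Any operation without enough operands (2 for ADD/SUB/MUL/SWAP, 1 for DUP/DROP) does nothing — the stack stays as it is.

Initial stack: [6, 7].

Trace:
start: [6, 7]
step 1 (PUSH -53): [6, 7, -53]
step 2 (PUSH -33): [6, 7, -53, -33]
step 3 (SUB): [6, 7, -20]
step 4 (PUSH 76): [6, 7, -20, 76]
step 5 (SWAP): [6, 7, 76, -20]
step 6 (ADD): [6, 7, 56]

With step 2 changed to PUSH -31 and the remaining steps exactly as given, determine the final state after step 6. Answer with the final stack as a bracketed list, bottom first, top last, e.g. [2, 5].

[6, 7, 54]

(re-executing from step 2 with the substitution; state before step 2: [6, 7, -53])
step 2 (PUSH -31): [6, 7, -53, -31]
step 3 (SUB): [6, 7, -22]
step 4 (PUSH 76): [6, 7, -22, 76]
step 5 (SWAP): [6, 7, 76, -22]
step 6 (ADD): [6, 7, 54]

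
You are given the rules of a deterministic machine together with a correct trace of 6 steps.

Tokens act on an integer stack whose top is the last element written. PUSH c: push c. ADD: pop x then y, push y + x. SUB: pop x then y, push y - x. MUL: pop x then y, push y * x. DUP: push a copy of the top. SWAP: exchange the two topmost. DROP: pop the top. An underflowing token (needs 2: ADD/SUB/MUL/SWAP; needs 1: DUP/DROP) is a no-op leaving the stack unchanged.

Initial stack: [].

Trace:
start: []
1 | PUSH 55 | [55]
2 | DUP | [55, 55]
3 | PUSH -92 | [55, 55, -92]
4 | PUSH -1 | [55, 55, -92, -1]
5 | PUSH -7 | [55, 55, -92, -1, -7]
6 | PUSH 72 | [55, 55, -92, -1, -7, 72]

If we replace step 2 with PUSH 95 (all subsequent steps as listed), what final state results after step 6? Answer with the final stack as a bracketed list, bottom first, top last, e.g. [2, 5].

(re-executing from step 2 with the substitution; state before step 2: [55])
2 | PUSH 95 | [55, 95]
3 | PUSH -92 | [55, 95, -92]
4 | PUSH -1 | [55, 95, -92, -1]
5 | PUSH -7 | [55, 95, -92, -1, -7]
6 | PUSH 72 | [55, 95, -92, -1, -7, 72]

[55, 95, -92, -1, -7, 72]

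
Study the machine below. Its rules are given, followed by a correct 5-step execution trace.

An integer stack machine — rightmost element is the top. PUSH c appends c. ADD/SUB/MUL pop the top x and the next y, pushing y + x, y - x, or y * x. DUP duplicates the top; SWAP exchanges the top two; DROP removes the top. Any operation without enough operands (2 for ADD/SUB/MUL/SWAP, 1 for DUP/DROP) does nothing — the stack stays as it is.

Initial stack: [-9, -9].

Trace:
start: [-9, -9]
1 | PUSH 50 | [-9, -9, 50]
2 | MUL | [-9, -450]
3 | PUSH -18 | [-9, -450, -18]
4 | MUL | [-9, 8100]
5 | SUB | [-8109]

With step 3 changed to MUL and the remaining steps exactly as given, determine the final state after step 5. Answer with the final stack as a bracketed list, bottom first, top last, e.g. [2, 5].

(re-executing from step 3 with the substitution; state before step 3: [-9, -450])
3 | MUL | [4050]
4 | MUL | [4050]
5 | SUB | [4050]

[4050]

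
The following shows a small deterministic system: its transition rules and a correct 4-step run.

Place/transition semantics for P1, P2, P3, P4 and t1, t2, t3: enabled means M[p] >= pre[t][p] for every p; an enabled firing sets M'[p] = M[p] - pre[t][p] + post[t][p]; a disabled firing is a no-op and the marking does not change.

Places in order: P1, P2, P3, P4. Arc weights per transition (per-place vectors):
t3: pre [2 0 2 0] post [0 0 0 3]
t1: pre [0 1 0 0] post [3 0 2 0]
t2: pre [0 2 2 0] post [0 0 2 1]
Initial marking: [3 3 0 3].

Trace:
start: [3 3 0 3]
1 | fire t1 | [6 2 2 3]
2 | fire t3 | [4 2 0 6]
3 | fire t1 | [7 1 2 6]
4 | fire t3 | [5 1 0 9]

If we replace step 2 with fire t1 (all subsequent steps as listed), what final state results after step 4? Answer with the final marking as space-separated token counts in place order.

10 0 4 6

(re-executing from step 2 with the substitution; state before step 2: [6 2 2 3])
2 | fire t1 | [9 1 4 3]
3 | fire t1 | [12 0 6 3]
4 | fire t3 | [10 0 4 6]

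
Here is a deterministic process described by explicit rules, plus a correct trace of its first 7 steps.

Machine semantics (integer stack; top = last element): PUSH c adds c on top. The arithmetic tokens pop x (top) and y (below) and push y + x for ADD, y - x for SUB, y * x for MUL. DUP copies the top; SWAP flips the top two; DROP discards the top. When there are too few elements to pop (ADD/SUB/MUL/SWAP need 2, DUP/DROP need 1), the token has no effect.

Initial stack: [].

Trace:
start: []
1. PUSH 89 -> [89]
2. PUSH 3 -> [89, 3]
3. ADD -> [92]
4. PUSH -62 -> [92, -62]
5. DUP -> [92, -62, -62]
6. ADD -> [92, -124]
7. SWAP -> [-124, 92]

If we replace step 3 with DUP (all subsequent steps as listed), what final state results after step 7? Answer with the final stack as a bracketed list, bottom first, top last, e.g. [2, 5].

(re-executing from step 3 with the substitution; state before step 3: [89, 3])
3. DUP -> [89, 3, 3]
4. PUSH -62 -> [89, 3, 3, -62]
5. DUP -> [89, 3, 3, -62, -62]
6. ADD -> [89, 3, 3, -124]
7. SWAP -> [89, 3, -124, 3]

[89, 3, -124, 3]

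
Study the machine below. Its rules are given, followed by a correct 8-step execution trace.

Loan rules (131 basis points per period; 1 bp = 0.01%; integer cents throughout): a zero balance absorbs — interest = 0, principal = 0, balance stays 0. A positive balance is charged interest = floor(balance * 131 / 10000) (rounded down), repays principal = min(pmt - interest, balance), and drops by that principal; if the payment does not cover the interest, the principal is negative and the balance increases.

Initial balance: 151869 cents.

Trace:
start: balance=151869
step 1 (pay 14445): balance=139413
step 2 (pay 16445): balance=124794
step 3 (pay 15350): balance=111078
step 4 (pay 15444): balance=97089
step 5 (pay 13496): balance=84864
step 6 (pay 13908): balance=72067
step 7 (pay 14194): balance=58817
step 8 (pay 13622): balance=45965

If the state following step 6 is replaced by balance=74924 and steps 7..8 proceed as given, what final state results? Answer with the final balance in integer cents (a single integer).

48897

state after step 6 := balance=74924
step 7 (pay 14194): balance=61711
step 8 (pay 13622): balance=48897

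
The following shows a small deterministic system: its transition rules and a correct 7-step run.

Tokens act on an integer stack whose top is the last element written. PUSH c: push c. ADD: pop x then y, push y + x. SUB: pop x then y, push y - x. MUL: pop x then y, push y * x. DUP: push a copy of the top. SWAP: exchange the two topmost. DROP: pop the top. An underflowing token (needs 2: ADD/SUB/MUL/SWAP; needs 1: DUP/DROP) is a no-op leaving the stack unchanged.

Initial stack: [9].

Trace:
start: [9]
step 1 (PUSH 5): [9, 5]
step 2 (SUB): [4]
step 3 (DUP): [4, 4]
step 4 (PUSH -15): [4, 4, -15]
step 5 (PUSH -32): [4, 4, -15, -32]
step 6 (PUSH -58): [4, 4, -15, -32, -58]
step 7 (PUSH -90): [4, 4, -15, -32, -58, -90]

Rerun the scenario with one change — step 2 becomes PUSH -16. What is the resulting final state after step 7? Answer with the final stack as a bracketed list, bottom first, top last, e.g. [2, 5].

(re-executing from step 2 with the substitution; state before step 2: [9, 5])
step 2 (PUSH -16): [9, 5, -16]
step 3 (DUP): [9, 5, -16, -16]
step 4 (PUSH -15): [9, 5, -16, -16, -15]
step 5 (PUSH -32): [9, 5, -16, -16, -15, -32]
step 6 (PUSH -58): [9, 5, -16, -16, -15, -32, -58]
step 7 (PUSH -90): [9, 5, -16, -16, -15, -32, -58, -90]

[9, 5, -16, -16, -15, -32, -58, -90]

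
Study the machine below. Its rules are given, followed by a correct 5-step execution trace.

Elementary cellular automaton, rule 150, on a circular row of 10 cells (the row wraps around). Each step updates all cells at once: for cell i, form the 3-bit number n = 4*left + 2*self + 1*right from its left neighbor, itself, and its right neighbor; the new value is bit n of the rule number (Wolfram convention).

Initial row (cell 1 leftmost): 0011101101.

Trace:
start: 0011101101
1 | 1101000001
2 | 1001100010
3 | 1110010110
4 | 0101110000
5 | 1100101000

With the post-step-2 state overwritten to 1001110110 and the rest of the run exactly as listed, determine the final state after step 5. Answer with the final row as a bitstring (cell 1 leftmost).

0111001011

state after step 2 := 1001110110
3 | 1110100000
4 | 0100110001
5 | 0111001011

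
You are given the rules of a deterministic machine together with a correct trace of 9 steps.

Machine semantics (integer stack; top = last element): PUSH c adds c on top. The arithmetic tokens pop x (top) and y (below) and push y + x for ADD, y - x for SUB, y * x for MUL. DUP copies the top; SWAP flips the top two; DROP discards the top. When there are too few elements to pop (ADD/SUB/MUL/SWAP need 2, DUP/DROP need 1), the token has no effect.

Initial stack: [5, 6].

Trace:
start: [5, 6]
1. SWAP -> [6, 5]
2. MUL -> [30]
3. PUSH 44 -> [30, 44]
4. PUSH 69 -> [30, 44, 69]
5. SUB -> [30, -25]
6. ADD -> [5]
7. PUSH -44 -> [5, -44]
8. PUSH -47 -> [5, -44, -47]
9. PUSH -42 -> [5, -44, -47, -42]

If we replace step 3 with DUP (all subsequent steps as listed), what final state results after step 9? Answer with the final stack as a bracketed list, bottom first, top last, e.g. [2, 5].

[-9, -44, -47, -42]

(re-executing from step 3 with the substitution; state before step 3: [30])
3. DUP -> [30, 30]
4. PUSH 69 -> [30, 30, 69]
5. SUB -> [30, -39]
6. ADD -> [-9]
7. PUSH -44 -> [-9, -44]
8. PUSH -47 -> [-9, -44, -47]
9. PUSH -42 -> [-9, -44, -47, -42]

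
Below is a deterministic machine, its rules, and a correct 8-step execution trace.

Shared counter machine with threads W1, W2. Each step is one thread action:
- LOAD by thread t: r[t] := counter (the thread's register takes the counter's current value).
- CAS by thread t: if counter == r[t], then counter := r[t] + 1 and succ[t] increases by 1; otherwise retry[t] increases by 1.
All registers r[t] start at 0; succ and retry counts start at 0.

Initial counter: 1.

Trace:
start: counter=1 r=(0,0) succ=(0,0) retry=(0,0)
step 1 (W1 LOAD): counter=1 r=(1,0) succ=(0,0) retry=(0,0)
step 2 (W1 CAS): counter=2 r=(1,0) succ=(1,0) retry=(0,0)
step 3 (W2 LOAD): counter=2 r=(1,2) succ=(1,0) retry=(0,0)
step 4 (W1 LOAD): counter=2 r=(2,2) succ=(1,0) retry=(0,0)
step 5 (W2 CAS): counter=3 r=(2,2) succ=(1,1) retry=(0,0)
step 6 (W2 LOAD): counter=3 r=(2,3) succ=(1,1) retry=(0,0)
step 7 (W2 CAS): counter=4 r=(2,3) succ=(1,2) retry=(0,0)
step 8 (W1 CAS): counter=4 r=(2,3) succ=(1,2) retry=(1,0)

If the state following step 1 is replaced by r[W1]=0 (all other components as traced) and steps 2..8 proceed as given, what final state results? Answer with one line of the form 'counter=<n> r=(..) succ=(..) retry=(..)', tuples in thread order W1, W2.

counter=3 r=(1,2) succ=(0,2) retry=(2,0)

state after step 1 := counter=1 r=(0,0) succ=(0,0) retry=(0,0)
step 2 (W1 CAS): counter=1 r=(0,0) succ=(0,0) retry=(1,0)
step 3 (W2 LOAD): counter=1 r=(0,1) succ=(0,0) retry=(1,0)
step 4 (W1 LOAD): counter=1 r=(1,1) succ=(0,0) retry=(1,0)
step 5 (W2 CAS): counter=2 r=(1,1) succ=(0,1) retry=(1,0)
step 6 (W2 LOAD): counter=2 r=(1,2) succ=(0,1) retry=(1,0)
step 7 (W2 CAS): counter=3 r=(1,2) succ=(0,2) retry=(1,0)
step 8 (W1 CAS): counter=3 r=(1,2) succ=(0,2) retry=(2,0)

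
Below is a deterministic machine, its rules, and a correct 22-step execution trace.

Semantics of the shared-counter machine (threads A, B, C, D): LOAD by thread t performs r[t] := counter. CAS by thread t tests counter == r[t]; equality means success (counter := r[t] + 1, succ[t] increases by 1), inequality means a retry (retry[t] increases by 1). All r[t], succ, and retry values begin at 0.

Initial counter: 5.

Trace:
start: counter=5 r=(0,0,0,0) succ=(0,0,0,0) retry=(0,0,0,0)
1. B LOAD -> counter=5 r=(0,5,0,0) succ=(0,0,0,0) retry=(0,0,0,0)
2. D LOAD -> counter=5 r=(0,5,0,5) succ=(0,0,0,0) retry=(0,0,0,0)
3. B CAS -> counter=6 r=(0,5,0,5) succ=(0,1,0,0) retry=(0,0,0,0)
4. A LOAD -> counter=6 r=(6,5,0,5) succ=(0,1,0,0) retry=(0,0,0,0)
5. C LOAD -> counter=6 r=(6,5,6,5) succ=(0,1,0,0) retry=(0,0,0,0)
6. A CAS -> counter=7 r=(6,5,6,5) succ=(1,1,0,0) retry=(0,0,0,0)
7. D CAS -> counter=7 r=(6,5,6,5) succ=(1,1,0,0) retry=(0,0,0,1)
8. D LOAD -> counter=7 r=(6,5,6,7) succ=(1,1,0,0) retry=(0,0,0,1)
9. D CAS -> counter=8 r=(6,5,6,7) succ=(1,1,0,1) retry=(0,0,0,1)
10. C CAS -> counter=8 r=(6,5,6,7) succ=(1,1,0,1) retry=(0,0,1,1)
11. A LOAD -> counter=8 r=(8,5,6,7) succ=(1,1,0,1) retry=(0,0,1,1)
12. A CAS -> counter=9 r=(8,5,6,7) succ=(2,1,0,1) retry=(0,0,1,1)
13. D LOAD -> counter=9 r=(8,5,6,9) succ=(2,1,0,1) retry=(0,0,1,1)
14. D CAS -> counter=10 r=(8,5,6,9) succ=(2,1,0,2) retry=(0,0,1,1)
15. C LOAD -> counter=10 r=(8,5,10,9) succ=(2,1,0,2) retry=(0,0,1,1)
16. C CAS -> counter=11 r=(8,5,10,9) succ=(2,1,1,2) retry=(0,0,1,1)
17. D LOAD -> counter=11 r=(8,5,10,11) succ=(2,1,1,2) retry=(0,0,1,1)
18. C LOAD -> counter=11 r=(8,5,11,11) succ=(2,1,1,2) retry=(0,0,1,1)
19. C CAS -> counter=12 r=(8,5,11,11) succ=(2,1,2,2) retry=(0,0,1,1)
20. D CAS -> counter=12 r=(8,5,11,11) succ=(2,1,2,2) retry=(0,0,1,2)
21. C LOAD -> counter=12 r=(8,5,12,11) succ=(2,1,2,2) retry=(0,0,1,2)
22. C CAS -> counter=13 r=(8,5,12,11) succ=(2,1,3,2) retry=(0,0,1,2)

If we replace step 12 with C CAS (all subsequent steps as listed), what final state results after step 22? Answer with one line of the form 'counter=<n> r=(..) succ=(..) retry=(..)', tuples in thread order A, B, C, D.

counter=12 r=(8,5,11,10) succ=(1,1,3,2) retry=(0,0,2,2)

(re-executing from step 12 with the substitution; state before step 12: counter=8 r=(8,5,6,7) succ=(1,1,0,1) retry=(0,0,1,1))
12. C CAS -> counter=8 r=(8,5,6,7) succ=(1,1,0,1) retry=(0,0,2,1)
13. D LOAD -> counter=8 r=(8,5,6,8) succ=(1,1,0,1) retry=(0,0,2,1)
14. D CAS -> counter=9 r=(8,5,6,8) succ=(1,1,0,2) retry=(0,0,2,1)
15. C LOAD -> counter=9 r=(8,5,9,8) succ=(1,1,0,2) retry=(0,0,2,1)
16. C CAS -> counter=10 r=(8,5,9,8) succ=(1,1,1,2) retry=(0,0,2,1)
17. D LOAD -> counter=10 r=(8,5,9,10) succ=(1,1,1,2) retry=(0,0,2,1)
18. C LOAD -> counter=10 r=(8,5,10,10) succ=(1,1,1,2) retry=(0,0,2,1)
19. C CAS -> counter=11 r=(8,5,10,10) succ=(1,1,2,2) retry=(0,0,2,1)
20. D CAS -> counter=11 r=(8,5,10,10) succ=(1,1,2,2) retry=(0,0,2,2)
21. C LOAD -> counter=11 r=(8,5,11,10) succ=(1,1,2,2) retry=(0,0,2,2)
22. C CAS -> counter=12 r=(8,5,11,10) succ=(1,1,3,2) retry=(0,0,2,2)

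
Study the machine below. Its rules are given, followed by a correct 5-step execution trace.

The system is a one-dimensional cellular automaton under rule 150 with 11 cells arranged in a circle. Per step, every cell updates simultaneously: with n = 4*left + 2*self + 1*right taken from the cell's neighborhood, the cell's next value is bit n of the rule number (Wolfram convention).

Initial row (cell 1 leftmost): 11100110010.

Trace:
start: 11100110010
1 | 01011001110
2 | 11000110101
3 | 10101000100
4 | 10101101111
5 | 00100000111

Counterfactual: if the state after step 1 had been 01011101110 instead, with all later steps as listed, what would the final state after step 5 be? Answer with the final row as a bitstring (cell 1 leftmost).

01100100101

state after step 1 := 01011101110
2 | 11001000101
3 | 10111101100
4 | 10011000011
5 | 01100100101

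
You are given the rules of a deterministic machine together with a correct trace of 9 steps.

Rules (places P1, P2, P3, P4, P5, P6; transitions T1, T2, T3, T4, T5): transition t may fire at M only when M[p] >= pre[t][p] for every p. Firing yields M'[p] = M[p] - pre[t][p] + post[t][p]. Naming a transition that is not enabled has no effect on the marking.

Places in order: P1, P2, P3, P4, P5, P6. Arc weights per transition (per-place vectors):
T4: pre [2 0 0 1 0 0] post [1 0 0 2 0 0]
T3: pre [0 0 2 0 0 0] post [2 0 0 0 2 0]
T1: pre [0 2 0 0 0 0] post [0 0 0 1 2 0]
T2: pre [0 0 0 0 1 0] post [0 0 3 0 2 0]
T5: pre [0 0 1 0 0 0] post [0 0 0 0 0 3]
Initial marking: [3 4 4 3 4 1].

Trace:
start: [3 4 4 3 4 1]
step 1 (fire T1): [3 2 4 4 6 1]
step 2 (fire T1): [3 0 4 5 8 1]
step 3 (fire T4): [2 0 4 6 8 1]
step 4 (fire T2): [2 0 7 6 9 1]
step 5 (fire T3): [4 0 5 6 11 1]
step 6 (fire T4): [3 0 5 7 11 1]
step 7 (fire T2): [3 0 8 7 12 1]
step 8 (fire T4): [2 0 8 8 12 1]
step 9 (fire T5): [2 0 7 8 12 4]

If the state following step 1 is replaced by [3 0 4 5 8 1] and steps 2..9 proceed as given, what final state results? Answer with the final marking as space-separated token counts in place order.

2 0 7 8 12 4

state after step 1 := [3 0 4 5 8 1]
step 2 (fire T1): [3 0 4 5 8 1]
step 3 (fire T4): [2 0 4 6 8 1]
step 4 (fire T2): [2 0 7 6 9 1]
step 5 (fire T3): [4 0 5 6 11 1]
step 6 (fire T4): [3 0 5 7 11 1]
step 7 (fire T2): [3 0 8 7 12 1]
step 8 (fire T4): [2 0 8 8 12 1]
step 9 (fire T5): [2 0 7 8 12 4]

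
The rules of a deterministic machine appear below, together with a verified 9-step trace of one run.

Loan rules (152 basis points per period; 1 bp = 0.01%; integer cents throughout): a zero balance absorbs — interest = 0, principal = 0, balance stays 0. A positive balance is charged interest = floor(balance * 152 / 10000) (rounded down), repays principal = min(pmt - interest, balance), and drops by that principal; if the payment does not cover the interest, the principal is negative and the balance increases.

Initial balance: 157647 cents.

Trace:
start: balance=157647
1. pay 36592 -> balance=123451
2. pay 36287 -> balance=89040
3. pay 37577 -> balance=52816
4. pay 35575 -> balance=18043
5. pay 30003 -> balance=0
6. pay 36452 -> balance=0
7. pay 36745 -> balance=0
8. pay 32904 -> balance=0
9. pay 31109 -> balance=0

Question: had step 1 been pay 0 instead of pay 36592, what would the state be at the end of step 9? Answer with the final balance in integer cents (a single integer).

(re-executing from step 1 with the substitution; state before step 1: balance=157647)
1. pay 0 -> balance=160043
2. pay 36287 -> balance=126188
3. pay 37577 -> balance=90529
4. pay 35575 -> balance=56330
5. pay 30003 -> balance=27183
6. pay 36452 -> balance=0
7. pay 36745 -> balance=0
8. pay 32904 -> balance=0
9. pay 31109 -> balance=0

0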